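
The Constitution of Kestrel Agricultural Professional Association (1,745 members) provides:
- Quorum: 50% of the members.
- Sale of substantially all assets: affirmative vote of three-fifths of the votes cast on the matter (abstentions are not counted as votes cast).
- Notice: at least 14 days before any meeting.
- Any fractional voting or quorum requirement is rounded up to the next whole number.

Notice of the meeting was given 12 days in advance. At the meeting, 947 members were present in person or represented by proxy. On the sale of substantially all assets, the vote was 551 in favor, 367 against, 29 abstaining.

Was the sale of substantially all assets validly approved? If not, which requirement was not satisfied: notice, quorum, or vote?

Invalid — notice requirement not satisfied.

Notice: 12 days given; 14 required. Not satisfied.
Quorum: 50% of 1,745 = 872.50, rounded up to 873; 947 present. Satisfied.
Vote: requires three-fifths of the votes cast (947 − 29 abstaining = 918); 3/5 of 918 = 550.80, rounded up to 551, so 551 needed; 551 in favor. Satisfied.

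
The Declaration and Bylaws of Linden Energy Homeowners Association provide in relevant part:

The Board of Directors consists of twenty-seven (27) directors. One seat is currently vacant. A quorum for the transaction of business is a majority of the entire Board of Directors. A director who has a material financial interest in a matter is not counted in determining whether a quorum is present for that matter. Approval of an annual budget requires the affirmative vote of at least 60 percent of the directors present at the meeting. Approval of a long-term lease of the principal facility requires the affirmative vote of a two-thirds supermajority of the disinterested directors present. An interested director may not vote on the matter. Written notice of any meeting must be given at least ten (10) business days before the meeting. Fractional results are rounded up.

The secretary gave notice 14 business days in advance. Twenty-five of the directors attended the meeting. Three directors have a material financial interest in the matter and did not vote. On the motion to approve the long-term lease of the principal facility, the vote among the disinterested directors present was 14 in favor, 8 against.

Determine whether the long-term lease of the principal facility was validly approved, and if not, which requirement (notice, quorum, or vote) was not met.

Notice: 14 business days given; 10 required (14 ≥ 10). Satisfied.
Quorum: 25 present, but the 3 interested directors do not count, leaving 22. Quorum is 14. Satisfied.
Vote: the long-term lease of the principal facility requires two-thirds of the disinterested directors present (25 − 3 = 22). 2/3 of 22 = 14.67, rounded up to 15, so 15 affirmative votes are needed; 14 voted in favor. Not satisfied.

Invalid — vote requirement not satisfied.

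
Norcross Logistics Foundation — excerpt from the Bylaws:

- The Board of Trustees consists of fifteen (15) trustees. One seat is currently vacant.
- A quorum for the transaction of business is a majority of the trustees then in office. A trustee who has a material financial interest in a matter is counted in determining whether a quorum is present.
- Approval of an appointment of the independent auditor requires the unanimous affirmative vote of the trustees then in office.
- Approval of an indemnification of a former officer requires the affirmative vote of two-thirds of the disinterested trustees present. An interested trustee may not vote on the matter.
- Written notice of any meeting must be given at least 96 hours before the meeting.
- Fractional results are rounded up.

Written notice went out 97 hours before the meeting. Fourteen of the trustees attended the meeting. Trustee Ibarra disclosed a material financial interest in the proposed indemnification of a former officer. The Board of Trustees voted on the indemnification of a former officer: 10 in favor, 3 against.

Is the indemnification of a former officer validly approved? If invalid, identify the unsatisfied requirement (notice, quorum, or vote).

Valid — all requirements satisfied.

Notice: 97 hours given; 96 required (97 ≥ 96). Satisfied.
Quorum: 14 present (interested trustees count toward quorum); quorum is 8. Satisfied.
Vote: the indemnification of a former officer requires two-thirds of the disinterested trustees present (14 − 1 = 13). 2/3 of 13 = 8.67, rounded up to 9, so 9 affirmative votes are needed; 10 voted in favor. Satisfied.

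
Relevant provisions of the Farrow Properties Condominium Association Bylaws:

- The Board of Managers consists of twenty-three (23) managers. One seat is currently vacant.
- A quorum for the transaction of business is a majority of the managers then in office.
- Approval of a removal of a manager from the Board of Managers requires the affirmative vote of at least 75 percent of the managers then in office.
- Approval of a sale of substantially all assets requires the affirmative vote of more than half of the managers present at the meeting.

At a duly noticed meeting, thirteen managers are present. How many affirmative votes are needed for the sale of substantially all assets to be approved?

The sale of substantially all assets requires a majority of the managers present (13).
A majority of 13 is 7.

7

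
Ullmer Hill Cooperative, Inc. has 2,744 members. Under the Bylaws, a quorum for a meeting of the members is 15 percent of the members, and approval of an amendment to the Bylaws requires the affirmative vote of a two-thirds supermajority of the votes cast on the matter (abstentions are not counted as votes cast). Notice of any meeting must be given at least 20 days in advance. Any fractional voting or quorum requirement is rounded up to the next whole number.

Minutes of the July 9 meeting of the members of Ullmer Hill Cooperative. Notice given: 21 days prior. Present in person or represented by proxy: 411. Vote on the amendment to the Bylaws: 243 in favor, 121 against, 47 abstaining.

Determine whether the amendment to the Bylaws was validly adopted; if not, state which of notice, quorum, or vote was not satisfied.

Notice: 21 days given; 20 required. Satisfied.
Quorum: 15% of 2,744 = 411.60, rounded up to 412; 411 present. Not satisfied.
Vote: requires two-thirds of the votes cast (411 − 47 abstaining = 364); 2/3 of 364 = 242.67, rounded up to 243, so 243 needed; 243 in favor. Satisfied.

Invalid — quorum requirement not satisfied.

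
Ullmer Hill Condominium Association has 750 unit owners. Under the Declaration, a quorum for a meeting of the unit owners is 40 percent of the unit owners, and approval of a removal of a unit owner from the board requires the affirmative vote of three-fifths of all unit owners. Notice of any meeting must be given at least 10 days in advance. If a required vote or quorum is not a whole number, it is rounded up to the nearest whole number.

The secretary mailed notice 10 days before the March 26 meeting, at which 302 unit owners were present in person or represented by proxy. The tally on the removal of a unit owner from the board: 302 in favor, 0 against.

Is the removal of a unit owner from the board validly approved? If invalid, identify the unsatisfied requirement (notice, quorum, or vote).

Invalid — vote requirement not satisfied.

Notice: 10 days given; 10 required. Satisfied.
Quorum: 40% of 750 = 300; 302 present. Satisfied.
Vote: requires three-fifths of all unit owners (750); 3/5 of 750 = 450, so 450 needed; 302 in favor. Not satisfied.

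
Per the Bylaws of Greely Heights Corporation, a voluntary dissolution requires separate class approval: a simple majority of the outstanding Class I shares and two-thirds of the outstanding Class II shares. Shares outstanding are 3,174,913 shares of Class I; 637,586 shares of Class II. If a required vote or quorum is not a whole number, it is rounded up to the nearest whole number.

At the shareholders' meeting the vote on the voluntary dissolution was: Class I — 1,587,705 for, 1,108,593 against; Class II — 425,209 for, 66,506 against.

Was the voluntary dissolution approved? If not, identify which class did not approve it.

Approved — every class gave the required vote.

Class I: a majority of 3174913 is 1587457; 1,587,457 required, 1,587,705 in favor — approved.
Class II: 2/3 of 637586 = 425057.33, rounded up to 425058; 425,058 required, 425,209 in favor — approved.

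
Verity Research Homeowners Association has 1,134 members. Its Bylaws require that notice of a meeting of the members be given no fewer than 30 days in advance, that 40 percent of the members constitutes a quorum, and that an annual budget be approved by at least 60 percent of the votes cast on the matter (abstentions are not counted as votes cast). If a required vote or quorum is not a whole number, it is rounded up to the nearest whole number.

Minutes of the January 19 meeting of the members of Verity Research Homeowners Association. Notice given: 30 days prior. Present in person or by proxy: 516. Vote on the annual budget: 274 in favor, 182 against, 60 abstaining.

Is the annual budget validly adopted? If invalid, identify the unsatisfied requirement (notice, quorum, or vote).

Valid — all requirements satisfied.

Notice: 30 days given; 30 required. Satisfied.
Quorum: 40% of 1,134 = 453.60, rounded up to 454; 516 present. Satisfied.
Vote: requires three-fifths of the votes cast (516 − 60 abstaining = 456); 3/5 of 456 = 273.60, rounded up to 274, so 274 needed; 274 in favor. Satisfied.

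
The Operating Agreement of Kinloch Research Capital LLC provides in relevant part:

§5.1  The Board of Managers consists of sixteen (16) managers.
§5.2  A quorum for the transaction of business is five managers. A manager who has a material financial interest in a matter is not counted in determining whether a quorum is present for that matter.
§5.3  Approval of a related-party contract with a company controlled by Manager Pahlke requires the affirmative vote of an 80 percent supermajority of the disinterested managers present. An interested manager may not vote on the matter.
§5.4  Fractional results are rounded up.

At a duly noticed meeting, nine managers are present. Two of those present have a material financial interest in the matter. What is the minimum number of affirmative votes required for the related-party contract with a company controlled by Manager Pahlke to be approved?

The related-party contract with a company controlled by Manager Pahlke requires four-fifths of the disinterested managers present (9 − 2 = 7).
4/5 of 7 = 5.60, rounded up to 6.

6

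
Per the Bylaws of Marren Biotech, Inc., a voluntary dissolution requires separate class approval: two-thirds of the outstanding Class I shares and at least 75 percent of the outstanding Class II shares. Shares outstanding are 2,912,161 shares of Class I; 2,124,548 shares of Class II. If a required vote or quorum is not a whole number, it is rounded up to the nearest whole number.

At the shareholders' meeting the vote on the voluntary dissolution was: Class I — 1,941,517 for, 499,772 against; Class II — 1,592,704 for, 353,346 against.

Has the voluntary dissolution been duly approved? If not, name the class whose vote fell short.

Not approved — the Class II shares did not give the required vote.

Class I: 2/3 of 2912161 = 1941440.67, rounded up to 1941441; 1,941,441 required, 1,941,517 in favor — approved.
Class II: 3/4 of 2124548 = 1593411; 1,593,411 required, 1,592,704 in favor — not approved.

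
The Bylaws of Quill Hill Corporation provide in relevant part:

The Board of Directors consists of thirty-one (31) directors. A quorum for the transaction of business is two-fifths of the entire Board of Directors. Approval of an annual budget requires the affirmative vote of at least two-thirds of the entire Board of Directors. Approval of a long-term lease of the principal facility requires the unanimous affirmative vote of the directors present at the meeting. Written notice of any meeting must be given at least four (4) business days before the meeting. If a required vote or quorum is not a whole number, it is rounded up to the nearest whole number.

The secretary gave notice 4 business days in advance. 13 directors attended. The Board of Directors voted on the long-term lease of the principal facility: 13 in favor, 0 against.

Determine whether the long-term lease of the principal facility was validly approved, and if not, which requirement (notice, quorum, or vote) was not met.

Notice: 4 business days given; 4 required (4 ≥ 4). Satisfied.
Quorum: 13 present; quorum is 13. Satisfied.
Vote: the long-term lease of the principal facility requires the unanimous vote of the directors present (13). Unanimous means all 13, so 13 affirmative votes are needed; 13 voted in favor. Satisfied.

Valid — all requirements satisfied.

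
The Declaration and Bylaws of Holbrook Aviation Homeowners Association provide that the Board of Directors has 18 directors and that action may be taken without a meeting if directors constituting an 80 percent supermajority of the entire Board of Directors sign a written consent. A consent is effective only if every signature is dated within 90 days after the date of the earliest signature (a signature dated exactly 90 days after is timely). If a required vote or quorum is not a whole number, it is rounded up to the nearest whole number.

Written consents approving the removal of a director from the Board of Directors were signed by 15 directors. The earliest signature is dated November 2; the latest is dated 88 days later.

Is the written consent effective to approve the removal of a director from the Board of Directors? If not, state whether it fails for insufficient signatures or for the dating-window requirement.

Signatures required: an 80 percent supermajority of 18 — 4/5 of 18 = 14.40, rounded up to 15, so 15 needed; 15 signed. Sufficient.
Dating window: the latest signature is 88 days after the earliest; the limit is 90 days. Within the window.

Effective — both the signature and dating-window requirements are satisfied.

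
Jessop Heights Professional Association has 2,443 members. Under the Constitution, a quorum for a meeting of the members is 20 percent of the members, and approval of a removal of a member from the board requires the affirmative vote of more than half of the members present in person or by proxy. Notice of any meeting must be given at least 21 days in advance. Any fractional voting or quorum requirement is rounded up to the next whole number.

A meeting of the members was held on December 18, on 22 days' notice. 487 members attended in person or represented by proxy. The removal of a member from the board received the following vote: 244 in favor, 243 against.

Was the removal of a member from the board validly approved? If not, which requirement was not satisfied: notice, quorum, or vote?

Notice: 22 days given; 21 required. Satisfied.
Quorum: 20% of 2,443 = 488.60, rounded up to 489; 487 present. Not satisfied.
Vote: requires a majority of those present (487); a majority of 487 is 244, so 244 needed; 244 in favor. Satisfied.

Invalid — quorum requirement not satisfied.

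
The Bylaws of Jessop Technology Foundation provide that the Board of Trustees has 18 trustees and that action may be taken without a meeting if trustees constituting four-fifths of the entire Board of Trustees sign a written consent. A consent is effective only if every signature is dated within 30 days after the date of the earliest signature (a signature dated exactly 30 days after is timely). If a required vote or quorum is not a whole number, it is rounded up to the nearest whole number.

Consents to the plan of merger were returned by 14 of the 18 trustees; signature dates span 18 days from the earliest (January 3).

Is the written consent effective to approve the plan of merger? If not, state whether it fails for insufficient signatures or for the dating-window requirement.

Not effective — insufficient signatures.

Signatures required: four-fifths of 18 — 4/5 of 18 = 14.40, rounded up to 15, so 15 needed; 14 signed. Insufficient.
Dating window: the latest signature is 18 days after the earliest; the limit is 30 days. Within the window.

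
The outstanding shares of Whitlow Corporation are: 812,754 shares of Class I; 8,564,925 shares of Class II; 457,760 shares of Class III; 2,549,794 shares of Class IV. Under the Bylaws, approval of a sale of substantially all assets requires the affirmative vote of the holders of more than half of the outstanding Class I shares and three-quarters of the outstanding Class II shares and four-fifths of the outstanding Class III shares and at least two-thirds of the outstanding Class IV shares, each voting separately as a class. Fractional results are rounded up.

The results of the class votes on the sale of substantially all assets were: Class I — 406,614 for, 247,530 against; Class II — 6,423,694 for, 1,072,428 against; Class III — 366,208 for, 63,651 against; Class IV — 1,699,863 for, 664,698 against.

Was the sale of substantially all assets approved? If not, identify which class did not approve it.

Class I: a majority of 812754 is 406378; 406,378 required, 406,614 in favor — approved.
Class II: 3/4 of 8564925 = 6423693.75, rounded up to 6423694; 6,423,694 required, 6,423,694 in favor — approved.
Class III: 4/5 of 457760 = 366208; 366,208 required, 366,208 in favor — approved.
Class IV: 2/3 of 2549794 = 1699862.67, rounded up to 1699863; 1,699,863 required, 1,699,863 in favor — approved.

Approved — every class gave the required vote.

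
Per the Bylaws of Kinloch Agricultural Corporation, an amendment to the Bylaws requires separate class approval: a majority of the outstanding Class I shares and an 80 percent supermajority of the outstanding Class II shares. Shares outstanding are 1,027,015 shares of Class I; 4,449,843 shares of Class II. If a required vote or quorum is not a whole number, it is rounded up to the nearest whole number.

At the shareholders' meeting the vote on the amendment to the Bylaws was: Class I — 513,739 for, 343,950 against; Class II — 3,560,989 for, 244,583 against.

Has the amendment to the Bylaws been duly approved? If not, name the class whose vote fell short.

Class I: a majority of 1027015 is 513508; 513,508 required, 513,739 in favor — approved.
Class II: 4/5 of 4449843 = 3559874.40, rounded up to 3559875; 3,559,875 required, 3,560,989 in favor — approved.

Approved — every class gave the required vote.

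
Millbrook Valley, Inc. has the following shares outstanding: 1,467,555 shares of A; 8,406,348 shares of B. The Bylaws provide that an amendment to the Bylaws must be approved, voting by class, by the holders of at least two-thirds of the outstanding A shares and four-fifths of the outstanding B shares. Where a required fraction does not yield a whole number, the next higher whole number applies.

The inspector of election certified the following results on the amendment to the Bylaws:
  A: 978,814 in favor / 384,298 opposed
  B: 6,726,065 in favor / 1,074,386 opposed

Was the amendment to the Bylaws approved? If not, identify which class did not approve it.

A: 2/3 of 1467555 = 978370; 978,370 required, 978,814 in favor — approved.
B: 4/5 of 8406348 = 6725078.40, rounded up to 6725079; 6,725,079 required, 6,726,065 in favor — approved.

Approved — every class gave the required vote.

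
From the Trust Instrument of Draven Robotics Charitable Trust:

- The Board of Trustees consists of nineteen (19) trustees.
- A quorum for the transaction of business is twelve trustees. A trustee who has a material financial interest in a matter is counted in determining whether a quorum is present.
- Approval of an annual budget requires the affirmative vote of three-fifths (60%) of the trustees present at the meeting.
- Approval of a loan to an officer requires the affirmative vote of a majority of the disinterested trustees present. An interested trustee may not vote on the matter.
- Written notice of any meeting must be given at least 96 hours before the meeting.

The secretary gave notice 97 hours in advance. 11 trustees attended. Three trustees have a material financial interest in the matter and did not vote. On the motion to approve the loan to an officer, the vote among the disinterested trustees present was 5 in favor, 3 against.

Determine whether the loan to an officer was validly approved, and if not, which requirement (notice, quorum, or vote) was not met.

Invalid — quorum requirement not satisfied.

Notice: 97 hours given; 96 required (97 ≥ 96). Satisfied.
Quorum: 11 present (interested trustees count toward quorum); quorum is 12. Not satisfied.
Vote: the loan to an officer requires a majority of the disinterested trustees present (11 − 3 = 8). A majority of 8 is 5, so 5 affirmative votes are needed; 5 voted in favor. Satisfied. (Moot — without a quorum no business can be validly transacted.)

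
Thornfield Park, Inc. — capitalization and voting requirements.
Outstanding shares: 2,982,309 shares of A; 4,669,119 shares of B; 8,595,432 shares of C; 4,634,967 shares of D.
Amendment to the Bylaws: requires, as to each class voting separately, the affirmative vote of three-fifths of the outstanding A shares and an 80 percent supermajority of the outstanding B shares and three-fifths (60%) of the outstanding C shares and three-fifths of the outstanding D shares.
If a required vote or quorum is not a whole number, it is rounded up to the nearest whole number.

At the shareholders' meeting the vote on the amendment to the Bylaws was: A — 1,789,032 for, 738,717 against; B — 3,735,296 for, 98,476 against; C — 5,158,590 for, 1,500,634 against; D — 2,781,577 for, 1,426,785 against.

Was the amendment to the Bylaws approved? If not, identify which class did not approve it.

A: 3/5 of 2982309 = 1789385.40, rounded up to 1789386; 1,789,386 required, 1,789,032 in favor — not approved.
B: 4/5 of 4669119 = 3735295.20, rounded up to 3735296; 3,735,296 required, 3,735,296 in favor — approved.
C: 3/5 of 8595432 = 5157259.20, rounded up to 5157260; 5,157,260 required, 5,158,590 in favor — approved.
D: 3/5 of 4634967 = 2780980.20, rounded up to 2780981; 2,780,981 required, 2,781,577 in favor — approved.

Not approved — the A shares did not give the required vote.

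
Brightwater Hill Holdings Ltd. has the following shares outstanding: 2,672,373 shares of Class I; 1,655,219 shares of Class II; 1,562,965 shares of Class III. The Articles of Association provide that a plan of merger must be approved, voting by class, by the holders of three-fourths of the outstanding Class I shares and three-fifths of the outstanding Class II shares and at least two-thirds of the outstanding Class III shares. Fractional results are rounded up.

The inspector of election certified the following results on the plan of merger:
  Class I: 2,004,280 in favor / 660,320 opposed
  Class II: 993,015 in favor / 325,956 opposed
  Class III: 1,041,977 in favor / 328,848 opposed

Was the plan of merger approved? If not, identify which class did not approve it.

Class I: 3/4 of 2672373 = 2004279.75, rounded up to 2004280; 2,004,280 required, 2,004,280 in favor — approved.
Class II: 3/5 of 1655219 = 993131.40, rounded up to 993132; 993,132 required, 993,015 in favor — not approved.
Class III: 2/3 of 1562965 = 1041976.67, rounded up to 1041977; 1,041,977 required, 1,041,977 in favor — approved.

Not approved — the Class II shares did not give the required vote.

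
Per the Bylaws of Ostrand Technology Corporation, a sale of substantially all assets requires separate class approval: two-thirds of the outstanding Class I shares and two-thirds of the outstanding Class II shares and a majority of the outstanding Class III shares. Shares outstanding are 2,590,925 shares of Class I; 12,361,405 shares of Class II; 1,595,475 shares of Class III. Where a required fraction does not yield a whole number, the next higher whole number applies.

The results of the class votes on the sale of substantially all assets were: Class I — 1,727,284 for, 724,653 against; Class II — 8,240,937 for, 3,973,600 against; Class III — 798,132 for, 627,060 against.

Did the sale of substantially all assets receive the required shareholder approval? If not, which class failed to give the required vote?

Approved — every class gave the required vote.

Class I: 2/3 of 2590925 = 1727283.33, rounded up to 1727284; 1,727,284 required, 1,727,284 in favor — approved.
Class II: 2/3 of 12361405 = 8240936.67, rounded up to 8240937; 8,240,937 required, 8,240,937 in favor — approved.
Class III: a majority of 1595475 is 797738; 797,738 required, 798,132 in favor — approved.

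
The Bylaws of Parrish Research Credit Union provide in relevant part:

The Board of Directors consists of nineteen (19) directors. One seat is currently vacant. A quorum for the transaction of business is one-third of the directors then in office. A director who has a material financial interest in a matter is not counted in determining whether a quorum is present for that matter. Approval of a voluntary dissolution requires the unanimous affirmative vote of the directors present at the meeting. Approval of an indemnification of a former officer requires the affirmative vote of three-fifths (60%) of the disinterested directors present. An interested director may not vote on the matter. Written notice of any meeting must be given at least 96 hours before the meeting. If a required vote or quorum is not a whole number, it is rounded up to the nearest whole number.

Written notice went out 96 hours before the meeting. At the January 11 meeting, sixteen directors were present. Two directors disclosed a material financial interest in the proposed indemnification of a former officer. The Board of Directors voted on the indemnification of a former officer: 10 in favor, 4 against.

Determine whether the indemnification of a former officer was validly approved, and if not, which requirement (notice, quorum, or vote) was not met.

Notice: 96 hours given; 96 required (96 ≥ 96). Satisfied.
Quorum: 16 present, but the 2 interested directors do not count, leaving 14. Quorum is 6. Satisfied.
Vote: the indemnification of a former officer requires three-fifths of the disinterested directors present (16 − 2 = 14). 3/5 of 14 = 8.40, rounded up to 9, so 9 affirmative votes are needed; 10 voted in favor. Satisfied.

Valid — all requirements satisfied.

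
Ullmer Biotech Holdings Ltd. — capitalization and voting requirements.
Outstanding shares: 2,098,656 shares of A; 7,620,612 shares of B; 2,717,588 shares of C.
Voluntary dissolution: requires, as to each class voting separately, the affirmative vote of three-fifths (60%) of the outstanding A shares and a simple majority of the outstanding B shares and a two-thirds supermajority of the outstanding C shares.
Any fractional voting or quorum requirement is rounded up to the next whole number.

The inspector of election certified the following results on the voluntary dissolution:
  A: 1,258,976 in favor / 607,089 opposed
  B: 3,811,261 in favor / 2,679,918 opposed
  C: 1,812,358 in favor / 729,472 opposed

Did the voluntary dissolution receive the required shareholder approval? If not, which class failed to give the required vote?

Not approved — the A shares did not give the required vote.

A: 3/5 of 2098656 = 1259193.60, rounded up to 1259194; 1,259,194 required, 1,258,976 in favor — not approved.
B: a majority of 7620612 is 3810307; 3,810,307 required, 3,811,261 in favor — approved.
C: 2/3 of 2717588 = 1811725.33, rounded up to 1811726; 1,811,726 required, 1,812,358 in favor — approved.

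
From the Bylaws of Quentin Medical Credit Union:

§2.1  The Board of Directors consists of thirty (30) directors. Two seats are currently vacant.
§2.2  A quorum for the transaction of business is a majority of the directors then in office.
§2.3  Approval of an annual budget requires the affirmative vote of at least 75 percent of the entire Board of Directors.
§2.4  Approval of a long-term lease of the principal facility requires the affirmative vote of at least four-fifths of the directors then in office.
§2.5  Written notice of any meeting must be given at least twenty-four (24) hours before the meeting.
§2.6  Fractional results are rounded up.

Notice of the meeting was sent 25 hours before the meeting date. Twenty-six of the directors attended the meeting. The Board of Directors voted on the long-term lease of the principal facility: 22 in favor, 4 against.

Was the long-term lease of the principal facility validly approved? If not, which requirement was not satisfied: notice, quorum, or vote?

Invalid — vote requirement not satisfied.

Notice: 25 hours given; 24 required (25 ≥ 24). Satisfied.
Quorum: 26 present; quorum is 15. Satisfied.
Vote: the long-term lease of the principal facility requires four-fifths of the directors then in office (28). 4/5 of 28 = 22.40, rounded up to 23, so 23 affirmative votes are needed; 22 voted in favor. Not satisfied.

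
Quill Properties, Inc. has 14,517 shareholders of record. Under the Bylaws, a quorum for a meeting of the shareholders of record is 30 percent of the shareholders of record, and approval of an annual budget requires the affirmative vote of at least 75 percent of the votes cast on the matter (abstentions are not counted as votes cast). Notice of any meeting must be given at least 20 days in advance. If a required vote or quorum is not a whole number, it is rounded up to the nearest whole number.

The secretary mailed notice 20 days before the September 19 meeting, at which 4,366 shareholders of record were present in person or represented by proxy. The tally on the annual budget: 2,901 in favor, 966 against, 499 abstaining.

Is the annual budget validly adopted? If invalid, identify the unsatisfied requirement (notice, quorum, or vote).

Valid — all requirements satisfied.

Notice: 20 days given; 20 required. Satisfied.
Quorum: 30% of 14,517 = 4,355.10, rounded up to 4,356; 4,366 present. Satisfied.
Vote: requires three-fourths of the votes cast (4,366 − 499 abstaining = 3,867); 3/4 of 3867 = 2900.25, rounded up to 2901, so 2,901 needed; 2,901 in favor. Satisfied.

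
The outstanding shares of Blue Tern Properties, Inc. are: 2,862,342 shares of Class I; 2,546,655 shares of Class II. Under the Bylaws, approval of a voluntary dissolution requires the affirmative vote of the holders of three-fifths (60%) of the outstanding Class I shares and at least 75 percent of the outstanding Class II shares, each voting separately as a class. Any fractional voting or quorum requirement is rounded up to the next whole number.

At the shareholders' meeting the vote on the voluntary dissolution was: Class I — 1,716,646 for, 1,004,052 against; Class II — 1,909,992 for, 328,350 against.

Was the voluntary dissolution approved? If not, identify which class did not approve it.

Class I: 3/5 of 2862342 = 1717405.20, rounded up to 1717406; 1,717,406 required, 1,716,646 in favor — not approved.
Class II: 3/4 of 2546655 = 1909991.25, rounded up to 1909992; 1,909,992 required, 1,909,992 in favor — approved.

Not approved — the Class I shares did not give the required vote.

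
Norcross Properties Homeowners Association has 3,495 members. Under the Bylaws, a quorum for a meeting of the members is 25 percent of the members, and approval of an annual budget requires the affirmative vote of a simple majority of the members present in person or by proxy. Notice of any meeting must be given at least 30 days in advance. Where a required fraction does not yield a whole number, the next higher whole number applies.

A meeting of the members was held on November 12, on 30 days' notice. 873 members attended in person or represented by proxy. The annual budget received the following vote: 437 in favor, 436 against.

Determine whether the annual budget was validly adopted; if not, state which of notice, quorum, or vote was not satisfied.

Invalid — quorum requirement not satisfied.

Notice: 30 days given; 30 required. Satisfied.
Quorum: 25% of 3,495 = 873.75, rounded up to 874; 873 present. Not satisfied.
Vote: requires a majority of those present (873); a majority of 873 is 437, so 437 needed; 437 in favor. Satisfied.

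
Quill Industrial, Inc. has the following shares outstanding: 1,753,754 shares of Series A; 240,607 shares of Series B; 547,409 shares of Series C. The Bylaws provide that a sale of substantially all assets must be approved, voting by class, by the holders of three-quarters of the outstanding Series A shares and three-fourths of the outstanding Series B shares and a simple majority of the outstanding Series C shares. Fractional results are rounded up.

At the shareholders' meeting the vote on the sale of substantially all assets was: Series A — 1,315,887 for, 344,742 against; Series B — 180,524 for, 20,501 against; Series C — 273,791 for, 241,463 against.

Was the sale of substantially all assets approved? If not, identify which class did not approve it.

Series A: 3/4 of 1753754 = 1315315.50, rounded up to 1315316; 1,315,316 required, 1,315,887 in favor — approved.
Series B: 3/4 of 240607 = 180455.25, rounded up to 180456; 180,456 required, 180,524 in favor — approved.
Series C: a majority of 547409 is 273705; 273,705 required, 273,791 in favor — approved.

Approved — every class gave the required vote.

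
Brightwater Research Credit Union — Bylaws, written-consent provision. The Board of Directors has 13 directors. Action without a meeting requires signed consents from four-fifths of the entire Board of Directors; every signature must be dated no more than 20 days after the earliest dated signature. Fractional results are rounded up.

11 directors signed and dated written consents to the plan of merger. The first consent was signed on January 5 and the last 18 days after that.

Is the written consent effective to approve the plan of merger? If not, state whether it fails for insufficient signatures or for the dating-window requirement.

Signatures required: four-fifths of 13 — 4/5 of 13 = 10.40, rounded up to 11, so 11 needed; 11 signed. Sufficient.
Dating window: the latest signature is 18 days after the earliest; the limit is 20 days. Within the window.

Effective — both the signature and dating-window requirements are satisfied.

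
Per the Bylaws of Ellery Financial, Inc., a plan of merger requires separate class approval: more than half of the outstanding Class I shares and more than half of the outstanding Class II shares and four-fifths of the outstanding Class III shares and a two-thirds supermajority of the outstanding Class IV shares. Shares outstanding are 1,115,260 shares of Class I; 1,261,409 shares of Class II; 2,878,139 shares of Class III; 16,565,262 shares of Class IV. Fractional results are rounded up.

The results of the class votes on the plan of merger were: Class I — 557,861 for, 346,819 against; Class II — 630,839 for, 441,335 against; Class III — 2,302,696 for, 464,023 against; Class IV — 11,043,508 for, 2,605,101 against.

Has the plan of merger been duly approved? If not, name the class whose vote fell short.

Class I: a majority of 1115260 is 557631; 557,631 required, 557,861 in favor — approved.
Class II: a majority of 1261409 is 630705; 630,705 required, 630,839 in favor — approved.
Class III: 4/5 of 2878139 = 2302511.20, rounded up to 2302512; 2,302,512 required, 2,302,696 in favor — approved.
Class IV: 2/3 of 16565262 = 11043508; 11,043,508 required, 11,043,508 in favor — approved.

Approved — every class gave the required vote.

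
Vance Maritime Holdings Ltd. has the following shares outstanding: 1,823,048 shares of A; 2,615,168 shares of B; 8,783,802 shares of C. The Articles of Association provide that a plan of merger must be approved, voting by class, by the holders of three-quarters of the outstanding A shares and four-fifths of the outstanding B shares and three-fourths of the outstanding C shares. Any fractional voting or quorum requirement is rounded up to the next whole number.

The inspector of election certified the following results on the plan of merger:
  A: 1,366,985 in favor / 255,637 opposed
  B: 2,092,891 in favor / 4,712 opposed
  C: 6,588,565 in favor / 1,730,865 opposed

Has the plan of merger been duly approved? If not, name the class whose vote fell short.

A: 3/4 of 1823048 = 1367286; 1,367,286 required, 1,366,985 in favor — not approved.
B: 4/5 of 2615168 = 2092134.40, rounded up to 2092135; 2,092,135 required, 2,092,891 in favor — approved.
C: 3/4 of 8783802 = 6587851.50, rounded up to 6587852; 6,587,852 required, 6,588,565 in favor — approved.

Not approved — the A shares did not give the required vote.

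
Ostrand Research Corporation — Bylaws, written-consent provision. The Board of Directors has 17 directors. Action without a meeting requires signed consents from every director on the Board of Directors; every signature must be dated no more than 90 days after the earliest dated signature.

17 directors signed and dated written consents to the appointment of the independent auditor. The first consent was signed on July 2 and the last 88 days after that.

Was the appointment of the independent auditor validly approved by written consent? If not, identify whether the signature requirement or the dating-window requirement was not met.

Signatures required: every one of 17 — unanimous means all 17, so 17 needed; 17 signed. Sufficient.
Dating window: the latest signature is 88 days after the earliest; the limit is 90 days. Within the window.

Effective — both the signature and dating-window requirements are satisfied.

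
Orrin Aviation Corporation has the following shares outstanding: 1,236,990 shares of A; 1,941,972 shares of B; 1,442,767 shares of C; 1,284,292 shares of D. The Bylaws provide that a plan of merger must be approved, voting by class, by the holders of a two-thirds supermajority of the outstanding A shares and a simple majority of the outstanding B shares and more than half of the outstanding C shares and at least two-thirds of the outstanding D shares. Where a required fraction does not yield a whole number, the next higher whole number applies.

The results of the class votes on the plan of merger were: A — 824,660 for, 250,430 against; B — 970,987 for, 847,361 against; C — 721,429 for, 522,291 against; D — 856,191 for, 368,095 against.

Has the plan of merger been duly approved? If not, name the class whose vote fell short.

A: 2/3 of 1236990 = 824660; 824,660 required, 824,660 in favor — approved.
B: a majority of 1941972 is 970987; 970,987 required, 970,987 in favor — approved.
C: a majority of 1442767 is 721384; 721,384 required, 721,429 in favor — approved.
D: 2/3 of 1284292 = 856194.67, rounded up to 856195; 856,195 required, 856,191 in favor — not approved.

Not approved — the D shares did not give the required vote.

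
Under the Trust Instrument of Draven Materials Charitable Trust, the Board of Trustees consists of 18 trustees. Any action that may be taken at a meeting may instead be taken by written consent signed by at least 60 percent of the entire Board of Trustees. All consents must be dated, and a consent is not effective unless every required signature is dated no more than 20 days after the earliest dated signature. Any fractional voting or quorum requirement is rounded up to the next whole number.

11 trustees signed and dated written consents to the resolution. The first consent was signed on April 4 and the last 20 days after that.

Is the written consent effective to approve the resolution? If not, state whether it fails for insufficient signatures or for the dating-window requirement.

Effective — both the signature and dating-window requirements are satisfied.

Signatures required: at least 60 percent of 18 — 3/5 of 18 = 10.80, rounded up to 11, so 11 needed; 11 signed. Sufficient.
Dating window: the latest signature is 20 days after the earliest; the limit is 20 days. Within the window.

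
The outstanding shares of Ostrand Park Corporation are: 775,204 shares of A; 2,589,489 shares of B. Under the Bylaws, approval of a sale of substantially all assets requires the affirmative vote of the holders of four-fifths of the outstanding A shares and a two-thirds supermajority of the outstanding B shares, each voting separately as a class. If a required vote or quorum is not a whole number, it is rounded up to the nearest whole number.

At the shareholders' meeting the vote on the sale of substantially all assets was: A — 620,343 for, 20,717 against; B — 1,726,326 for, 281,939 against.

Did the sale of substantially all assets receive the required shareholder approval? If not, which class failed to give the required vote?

Approved — every class gave the required vote.

A: 4/5 of 775204 = 620163.20, rounded up to 620164; 620,164 required, 620,343 in favor — approved.
B: 2/3 of 2589489 = 1726326; 1,726,326 required, 1,726,326 in favor — approved.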